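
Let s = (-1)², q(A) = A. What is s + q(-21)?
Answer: -20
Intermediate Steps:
s = 1
s + q(-21) = 1 - 21 = -20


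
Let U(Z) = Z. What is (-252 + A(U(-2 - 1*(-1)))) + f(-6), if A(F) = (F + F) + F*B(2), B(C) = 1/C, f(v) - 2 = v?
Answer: -517/2 ≈ -258.50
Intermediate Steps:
f(v) = 2 + v
B(C) = 1/C
A(F) = 5*F/2 (A(F) = (F + F) + F/2 = 2*F + F*(1/2) = 2*F + F/2 = 5*F/2)
(-252 + A(U(-2 - 1*(-1)))) + f(-6) = (-252 + 5*(-2 - 1*(-1))/2) + (2 - 6) = (-252 + 5*(-2 + 1)/2) - 4 = (-252 + (5/2)*(-1)) - 4 = (-252 - 5/2) - 4 = -509/2 - 4 = -517/2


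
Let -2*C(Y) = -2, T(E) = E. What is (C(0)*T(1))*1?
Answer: 1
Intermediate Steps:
C(Y) = 1 (C(Y) = -1/2*(-2) = 1)
(C(0)*T(1))*1 = (1*1)*1 = 1*1 = 1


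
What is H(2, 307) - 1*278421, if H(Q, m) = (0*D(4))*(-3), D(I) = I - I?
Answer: -278421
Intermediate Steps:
D(I) = 0
H(Q, m) = 0 (H(Q, m) = (0*0)*(-3) = 0*(-3) = 0)
H(2, 307) - 1*278421 = 0 - 1*278421 = 0 - 278421 = -278421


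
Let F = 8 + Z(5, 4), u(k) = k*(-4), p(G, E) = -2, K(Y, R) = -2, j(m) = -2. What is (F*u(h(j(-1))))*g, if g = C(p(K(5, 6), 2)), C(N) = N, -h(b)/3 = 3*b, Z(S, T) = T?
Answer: 1728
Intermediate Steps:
h(b) = -9*b
u(k) = -4*k
F = 12 (F = 8 + 4 = 12)
g = -2
(F*u(h(j(-1))))*g = (12*(-(-36)*(-2)))*(-2) = (12*(-4*18))*(-2) = (12*(-72))*(-2) = -864*(-2) = 1728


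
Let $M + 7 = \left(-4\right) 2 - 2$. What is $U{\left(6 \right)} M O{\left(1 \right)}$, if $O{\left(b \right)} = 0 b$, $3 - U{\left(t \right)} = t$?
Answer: $0$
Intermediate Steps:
$U{\left(t \right)} = 3 - t$
$O{\left(b \right)} = 0$
$M = -17$ ($M = -7 - 10 = -17$)
$U{\left(6 \right)} M O{\left(1 \right)} = \left(3 - 6\right) \left(-17\right) 0 = \left(-3\right) \left(-17\right) 0 = 51 \cdot 0 = 0$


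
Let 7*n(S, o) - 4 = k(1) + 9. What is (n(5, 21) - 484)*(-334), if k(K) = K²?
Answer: 160988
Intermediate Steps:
n(S, o) = 2 (n(S, o) = 4/7 + (1² + 9)/7 = 4/7 + (1 + 9)/7 = 4/7 + (⅐)*10 = 4/7 + 10/7 = 2)
(n(5, 21) - 484)*(-334) = (2 - 484)*(-334) = -482*(-334) = 160988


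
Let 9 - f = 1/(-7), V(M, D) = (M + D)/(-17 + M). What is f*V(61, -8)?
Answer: 848/77 ≈ 11.013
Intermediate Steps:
V(M, D) = (D + M)/(-17 + M)
f = 64/7 (f = 9 - 1/(-7) = 9 - 1*(-1/7) = 9 + 1/7 = 64/7 ≈ 9.1429)
f*V(61, -8) = 64*((-8 + 61)/(-17 + 61))/7 = 64*(53/44)/7 = 64*((1/44)*53)/7 = (64/7)*(53/44) = 848/77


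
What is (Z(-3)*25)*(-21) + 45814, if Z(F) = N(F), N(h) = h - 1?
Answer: 47914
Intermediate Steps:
N(h) = -1 + h
Z(F) = -1 + F
(Z(-3)*25)*(-21) + 45814 = ((-1 - 3)*25)*(-21) + 45814 = -4*25*(-21) + 45814 = -100*(-21) + 45814 = 2100 + 45814 = 47914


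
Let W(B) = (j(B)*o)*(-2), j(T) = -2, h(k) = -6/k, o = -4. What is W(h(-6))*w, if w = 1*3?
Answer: -48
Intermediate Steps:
W(B) = -16 (W(B) = -2*(-4)*(-2) = 8*(-2) = -16)
w = 3
W(h(-6))*w = -16*3 = -48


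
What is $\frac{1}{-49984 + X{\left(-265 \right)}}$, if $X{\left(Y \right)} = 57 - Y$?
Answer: $- \frac{1}{49662} \approx -2.0136 \cdot 10^{-5}$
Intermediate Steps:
$\frac{1}{-49984 + X{\left(-265 \right)}} = \frac{1}{-49984 + \left(57 - -265\right)} = \frac{1}{-49984 + \left(57 + 265\right)} = \frac{1}{-49984 + 322} = \frac{1}{-49662} = - \frac{1}{49662}$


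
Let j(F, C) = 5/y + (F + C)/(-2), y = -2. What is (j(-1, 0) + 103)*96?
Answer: 9696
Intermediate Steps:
j(F, C) = -5/2 - C/2 - F/2 (j(F, C) = 5/(-2) + (F + C)/(-2) = 5*(-½) + (C + F)*(-½) = -5/2 + (-C/2 - F/2) = -5/2 - C/2 - F/2)
(j(-1, 0) + 103)*96 = ((-5/2 - ½*0 - ½*(-1)) + 103)*96 = ((-5/2 + 0 + ½) + 103)*96 = (-2 + 103)*96 = 101*96 = 9696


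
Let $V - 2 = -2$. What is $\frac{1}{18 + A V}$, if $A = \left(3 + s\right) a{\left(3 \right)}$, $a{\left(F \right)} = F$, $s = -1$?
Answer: $\frac{1}{18} \approx 0.055556$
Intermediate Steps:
$V = 0$ ($V = 2 - 2 = 0$)
$A = 6$ ($A = \left(3 - 1\right) 3 = 2 \cdot 3 = 6$)
$\frac{1}{18 + A V} = \frac{1}{18 + 6 \cdot 0} = \frac{1}{18 + 0} = \frac{1}{18}$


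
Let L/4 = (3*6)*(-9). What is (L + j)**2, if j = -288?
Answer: 876096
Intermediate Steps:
L = -648 (L = 4*((3*6)*(-9)) = 4*(18*(-9)) = 4*(-162) = -648)
(L + j)**2 = (-648 - 288)**2 = (-936)**2 = 876096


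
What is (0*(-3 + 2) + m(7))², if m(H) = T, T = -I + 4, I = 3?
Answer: 1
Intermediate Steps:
T = 1 (T = -1*3 + 4 = -3 + 4 = 1)
m(H) = 1
(0*(-3 + 2) + m(7))² = (0*(-3 + 2) + 1)² = (0*(-1) + 1)² = (0 + 1)² = 1² = 1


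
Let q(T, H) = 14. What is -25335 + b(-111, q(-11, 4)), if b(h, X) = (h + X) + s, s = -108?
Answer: -25540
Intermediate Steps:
b(h, X) = -108 + X + h (b(h, X) = (h + X) - 108 = (X + h) - 108 = -108 + X + h)
-25335 + b(-111, q(-11, 4)) = -25335 + (-108 + 14 - 111) = -25335 - 205 = -25540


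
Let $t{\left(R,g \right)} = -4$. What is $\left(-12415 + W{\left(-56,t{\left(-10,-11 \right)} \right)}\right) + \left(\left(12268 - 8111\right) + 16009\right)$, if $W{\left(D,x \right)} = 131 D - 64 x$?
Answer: $671$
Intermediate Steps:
$W{\left(D,x \right)} = - 64 x + 131 D$
$\left(-12415 + W{\left(-56,t{\left(-10,-11 \right)} \right)}\right) + \left(\left(12268 - 8111\right) + 16009\right) = \left(-12415 + \left(\left(-64\right) \left(-4\right) + 131 \left(-56\right)\right)\right) + \left(\left(12268 - 8111\right) + 16009\right) = \left(-12415 + \left(256 - 7336\right)\right) + \left(4157 + 16009\right) = \left(-12415 - 7080\right) + 20166 = -19495 + 20166 = 671$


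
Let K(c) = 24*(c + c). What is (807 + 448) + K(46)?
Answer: 3463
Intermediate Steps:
K(c) = 48*c (K(c) = 24*(2*c) = 48*c)
(807 + 448) + K(46) = (807 + 448) + 48*46 = 1255 + 2208 = 3463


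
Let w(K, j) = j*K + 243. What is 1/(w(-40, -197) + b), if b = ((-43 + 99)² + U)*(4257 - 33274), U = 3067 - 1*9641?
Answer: 1/99768569 ≈ 1.0023e-8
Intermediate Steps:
U = -6574 (U = 3067 - 9641 = -6574)
w(K, j) = 243 + K*j (w(K, j) = K*j + 243 = 243 + K*j)
b = 99760446 (b = ((-43 + 99)² - 6574)*(4257 - 33274) = (56² - 6574)*(-29017) = (3136 - 6574)*(-29017) = -3438*(-29017) = 99760446)
1/(w(-40, -197) + b) = 1/((243 - 40*(-197)) + 99760446) = 1/((243 + 7880) + 99760446) = 1/(8123 + 99760446) = 1/99768569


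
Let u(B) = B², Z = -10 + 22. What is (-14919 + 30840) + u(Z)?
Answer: 16065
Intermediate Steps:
Z = 12
(-14919 + 30840) + u(Z) = (-14919 + 30840) + 12² = 15921 + 144 = 16065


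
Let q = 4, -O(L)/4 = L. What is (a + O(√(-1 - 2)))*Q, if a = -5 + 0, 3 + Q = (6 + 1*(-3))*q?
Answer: -45 - 36*I*√3 ≈ -45.0 - 62.354*I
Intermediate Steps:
O(L) = -4*L
Q = 9 (Q = -3 + (6 + 1*(-3))*4 = -3 + (6 - 3)*4 = -3 + 3*4 = -3 + 12 = 9)
a = -5
(a + O(√(-1 - 2)))*Q = (-5 - 4*√(-1 - 2))*9 = (-5 - 4*I*√3)*9 = -45 - 36*I*√3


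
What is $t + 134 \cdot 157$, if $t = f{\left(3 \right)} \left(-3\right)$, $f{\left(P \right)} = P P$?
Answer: $21011$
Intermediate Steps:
$f{\left(P \right)} = P^{2}$
$t = -27$ ($t = 3^{2} \left(-3\right) = 9 \left(-3\right) = -27$)
$t + 134 \cdot 157 = -27 + 134 \cdot 157 = -27 + 21038 = 21011$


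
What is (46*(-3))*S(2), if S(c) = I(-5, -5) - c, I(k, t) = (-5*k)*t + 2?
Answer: 17250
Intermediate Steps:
I(k, t) = 2 - 5*k*t (I(k, t) = -5*k*t + 2 = 2 - 5*k*t)
S(c) = -123 - c (S(c) = (2 - 5*(-5)*(-5)) - c = (2 - 125) - c = -123 - c)
(46*(-3))*S(2) = (46*(-3))*(-123 - 1*2) = -138*(-123 - 2) = -138*(-125) = 17250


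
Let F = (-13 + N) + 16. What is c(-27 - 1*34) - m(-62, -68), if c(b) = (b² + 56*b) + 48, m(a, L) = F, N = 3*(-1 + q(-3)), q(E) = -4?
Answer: 365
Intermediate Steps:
N = -15 (N = 3*(-1 - 4) = 3*(-5) = -15)
F = -12 (F = (-13 - 15) + 16 = -28 + 16 = -12)
m(a, L) = -12
c(b) = 48 + b² + 56*b
c(-27 - 1*34) - m(-62, -68) = (48 + (-27 - 1*34)² + 56*(-27 - 1*34)) - 1*(-12) = (48 + (-27 - 34)² + 56*(-27 - 34)) + 12 = (48 + (-61)² + 56*(-61)) + 12 = (48 + 3721 - 3416) + 12 = 353 + 12 = 365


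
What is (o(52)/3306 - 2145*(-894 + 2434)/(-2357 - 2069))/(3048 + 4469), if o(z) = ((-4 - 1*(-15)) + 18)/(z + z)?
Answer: 19581964613/197225994576 ≈ 0.099287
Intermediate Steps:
o(z) = 29/(2*z) (o(z) = ((-4 + 15) + 18)/((2*z)) = (11 + 18)*(1/(2*z)) = 29*(1/(2*z)) = 29/(2*z))
(o(52)/3306 - 2145*(-894 + 2434)/(-2357 - 2069))/(3048 + 4469) = (((29/2)/52)/3306 - 2145*(-894 + 2434)/(-2357 - 2069))/(3048 + 4469) = (((29/2)*(1/52))*(1/3306) - 2145/((-4426/1540)))/7517 = ((29/104)*(1/3306) - 2145/((-4426*1/1540)))*(1/7517) = (1/11856 - 2145/(-2213/770))*(1/7517) = (1/11856 - 2145*(-770/2213))*(1/7517) = (1/11856 + 1651650/2213)*(1/7517) = (19581964613/26237328)*(1/7517) = 19581964613/197225994576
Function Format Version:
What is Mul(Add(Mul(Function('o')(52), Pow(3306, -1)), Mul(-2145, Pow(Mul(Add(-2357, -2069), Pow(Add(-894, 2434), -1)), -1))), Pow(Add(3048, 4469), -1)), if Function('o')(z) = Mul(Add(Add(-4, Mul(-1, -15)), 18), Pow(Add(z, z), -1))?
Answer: Rational(19581964613, 197225994576) ≈ 0.099287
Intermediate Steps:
Function('o')(z) = Mul(Rational(29, 2), Pow(z, -1)) (Function('o')(z) = Mul(Add(Add(-4, 15), 18), Pow(Mul(2, z), -1)) = Mul(Add(11, 18), Mul(Rational(1, 2), Pow(z, -1))) = Mul(29, Mul(Rational(1, 2), Pow(z, -1))) = Mul(Rational(29, 2), Pow(z, -1)))
Mul(Add(Mul(Function('o')(52), Pow(3306, -1)), Mul(-2145, Pow(Mul(Add(-2357, -2069), Pow(Add(-894, 2434), -1)), -1))), Pow(Add(3048, 4469), -1)) = Mul(Add(Mul(Mul(Rational(29, 2), Pow(52, -1)), Pow(3306, -1)), Mul(-2145, Pow(Mul(Add(-2357, -2069), Pow(Add(-894, 2434), -1)), -1))), Pow(Add(3048, 4469), -1)) = Mul(Add(Mul(Mul(Rational(29, 2), Rational(1, 52)), Rational(1, 3306)), Mul(-2145, Pow(Mul(-4426, Pow(1540, -1)), -1))), Pow(7517, -1)) = Mul(Add(Mul(Rational(29, 104), Rational(1, 3306)), Mul(-2145, Pow(Mul(-4426, Rational(1, 1540)), -1))), Rational(1, 7517)) = Mul(Add(Rational(1, 11856), Mul(-2145, Pow(Rational(-2213, 770), -1))), Rational(1, 7517)) = Mul(Add(Rational(1, 11856), Mul(-2145, Rational(-770, 2213))), Rational(1, 7517)) = Mul(Add(Rational(1, 11856), Rational(1651650, 2213)), Rational(1, 7517)) = Mul(Rational(19581964613, 26237328), Rational(1, 7517)) = Rational(19581964613, 197225994576)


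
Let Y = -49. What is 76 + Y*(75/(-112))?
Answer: 1741/16 ≈ 108.81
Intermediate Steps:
76 + Y*(75/(-112)) = 76 - 3675/(-112) = 76 - 3675*(-1)/112 = 76 - 49*(-75/112) = 76 + 525/16 = 1741/16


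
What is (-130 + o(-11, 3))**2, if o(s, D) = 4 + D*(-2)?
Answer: 17424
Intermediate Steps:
o(s, D) = 4 - 2*D
(-130 + o(-11, 3))**2 = (-130 + (4 - 2*3))**2 = (-130 + (4 - 6))**2 = (-130 - 2)**2 = (-132)**2 = 17424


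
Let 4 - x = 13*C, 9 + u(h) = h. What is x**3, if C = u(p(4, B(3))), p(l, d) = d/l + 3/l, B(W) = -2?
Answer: 104487111/64 ≈ 1.6326e+6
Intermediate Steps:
p(l, d) = 3/l + d/l
u(h) = -9 + h
C = -35/4 (C = -9 + (3 - 2)/4 = -9 + (1/4)*1 = -9 + 1/4 = -35/4 ≈ -8.7500)
x = 471/4 (x = 4 - 13*(-35)/4 = 4 - 1*(-455/4) = 4 + 455/4 = 471/4 ≈ 117.75)
x**3 = (471/4)**3 = 104487111/64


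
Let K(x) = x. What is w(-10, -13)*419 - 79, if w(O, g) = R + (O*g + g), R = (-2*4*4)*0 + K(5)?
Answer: 51039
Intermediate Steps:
R = 5 (R = (-2*4*4)*0 + 5 = -8*4*0 + 5 = -32*0 + 5 = 0 + 5 = 5)
w(O, g) = 5 + g + O*g (w(O, g) = 5 + (O*g + g) = 5 + (g + O*g) = 5 + g + O*g)
w(-10, -13)*419 - 79 = (5 - 13 - 10*(-13))*419 - 79 = (5 - 13 + 130)*419 - 79 = 122*419 - 79 = 51118 - 79 = 51039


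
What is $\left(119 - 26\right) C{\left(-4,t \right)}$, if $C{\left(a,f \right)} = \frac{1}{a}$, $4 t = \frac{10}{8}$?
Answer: $- \frac{93}{4} \approx -23.25$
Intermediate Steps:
$t = \frac{5}{16}$ ($t = \frac{10 \cdot \frac{1}{8}}{4} = \frac{1}{4} \cdot \frac{5}{4} = \frac{5}{16} \approx 0.3125$)
$\left(119 - 26\right) C{\left(-4,t \right)} = \frac{119 - 26}{-4} = 93 \left(- \frac{1}{4}\right) = - \frac{93}{4}$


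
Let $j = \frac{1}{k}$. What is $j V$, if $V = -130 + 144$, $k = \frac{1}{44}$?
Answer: $616$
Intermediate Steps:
$k = \frac{1}{44} \approx 0.022727$
$j = 44$ ($j = \frac{1}{\frac{1}{44}} = 44$)
$V = 14$
$j V = 44 \cdot 14 = 616$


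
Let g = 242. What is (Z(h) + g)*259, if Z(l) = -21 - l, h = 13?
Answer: 53872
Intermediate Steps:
(Z(h) + g)*259 = ((-21 - 1*13) + 242)*259 = ((-21 - 13) + 242)*259 = (-34 + 242)*259 = 208*259 = 53872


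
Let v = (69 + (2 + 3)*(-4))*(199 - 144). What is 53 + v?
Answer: 2748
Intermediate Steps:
v = 2695 (v = (69 + 5*(-4))*55 = (69 - 20)*55 = 49*55 = 2695)
53 + v = 53 + 2695 = 2748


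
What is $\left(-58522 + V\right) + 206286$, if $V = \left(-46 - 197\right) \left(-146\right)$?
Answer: $183242$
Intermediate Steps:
$V = 35478$ ($V = \left(-243\right) \left(-146\right) = 35478$)
$\left(-58522 + V\right) + 206286 = \left(-58522 + 35478\right) + 206286 = -23044 + 206286 = 183242$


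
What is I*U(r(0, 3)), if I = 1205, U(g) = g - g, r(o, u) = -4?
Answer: 0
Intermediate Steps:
U(g) = 0
I*U(r(0, 3)) = 1205*0 = 0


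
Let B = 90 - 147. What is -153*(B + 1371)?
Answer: -201042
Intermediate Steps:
B = -57
-153*(B + 1371) = -153*(-57 + 1371) = -153*1314 = -201042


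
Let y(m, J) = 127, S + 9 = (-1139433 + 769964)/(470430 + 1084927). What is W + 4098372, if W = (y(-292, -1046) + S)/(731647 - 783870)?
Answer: 332891940156718635/81225408611 ≈ 4.0984e+6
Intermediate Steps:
S = -14367682/1555357 (S = -9 + (-1139433 + 769964)/(470430 + 1084927) = -9 - 369469/1555357 = -14367682/1555357 ≈ -9.2375)
W = -183162657/81225408611 (W = (127 - 14367682/1555357)/(731647 - 783870) = (183162657/1555357)/(-52223) = (183162657/1555357)*(-1/52223) = -183162657/81225408611 ≈ -0.0022550)
W + 4098372 = -183162657/81225408611 + 4098372 = 332891940156718635/81225408611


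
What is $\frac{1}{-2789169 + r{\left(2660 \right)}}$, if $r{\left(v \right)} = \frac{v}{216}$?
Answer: $- \frac{54}{150614461} \approx -3.5853 \cdot 10^{-7}$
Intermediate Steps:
$r{\left(v \right)} = \frac{v}{216}$ ($r{\left(v \right)} = v \frac{1}{216} = \frac{v}{216}$)
$\frac{1}{-2789169 + r{\left(2660 \right)}} = \frac{1}{-2789169 + \frac{1}{216} \cdot 2660} = \frac{1}{-2789169 + \frac{665}{54}} = \frac{1}{- \frac{150614461}{54}} = - \frac{54}{150614461}$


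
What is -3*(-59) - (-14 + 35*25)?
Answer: -684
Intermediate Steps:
-3*(-59) - (-14 + 35*25) = 177 - (-14 + 875) = 177 - 1*861 = 177 - 861 = -684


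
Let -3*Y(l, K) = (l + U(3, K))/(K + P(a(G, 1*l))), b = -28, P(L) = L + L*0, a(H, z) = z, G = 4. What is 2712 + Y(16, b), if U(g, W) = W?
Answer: 8135/3 ≈ 2711.7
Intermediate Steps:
P(L) = L (P(L) = L + 0 = L)
Y(l, K) = -⅓ (Y(l, K) = -(l + K)/(3*(K + 1*l)) = -(K + l)/(3*(K + l)) = -⅓*1 = -⅓)
2712 + Y(16, b) = 2712 - ⅓ = 8135/3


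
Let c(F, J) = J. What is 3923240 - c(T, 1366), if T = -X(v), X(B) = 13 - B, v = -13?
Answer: 3921874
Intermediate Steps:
T = -26 (T = -(13 - 1*(-13)) = -(13 + 13) = -1*26 = -26)
3923240 - c(T, 1366) = 3923240 - 1*1366 = 3923240 - 1366 = 3921874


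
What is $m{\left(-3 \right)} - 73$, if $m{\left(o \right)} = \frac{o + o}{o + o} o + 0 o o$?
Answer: $-76$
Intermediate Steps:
$m{\left(o \right)} = o$ ($m{\left(o \right)} = \frac{2 o}{2 o} o + 0 o = 2 o \frac{1}{2 o} o + 0 = 1 o + 0 = o + 0 = o$)
$m{\left(-3 \right)} - 73 = -3 - 73 = -76$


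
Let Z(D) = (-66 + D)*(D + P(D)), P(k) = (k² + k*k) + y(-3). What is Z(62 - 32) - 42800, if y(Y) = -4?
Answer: -108536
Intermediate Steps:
P(k) = -4 + 2*k² (P(k) = (k² + k*k) - 4 = (k² + k²) - 4 = 2*k² - 4 = -4 + 2*k²)
Z(D) = (-66 + D)*(-4 + D + 2*D²) (Z(D) = (-66 + D)*(D + (-4 + 2*D²)) = (-66 + D)*(-4 + D + 2*D²))
Z(62 - 32) - 42800 = (264 - 131*(62 - 32)² - 70*(62 - 32) + 2*(62 - 32)³) - 42800 = (264 - 131*30² - 70*30 + 2*30³) - 42800 = (264 - 131*900 - 2100 + 2*27000) - 42800 = (264 - 117900 - 2100 + 54000) - 42800 = -65736 - 42800 = -108536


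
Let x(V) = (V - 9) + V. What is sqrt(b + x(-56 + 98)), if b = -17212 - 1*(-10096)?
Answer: I*sqrt(7041) ≈ 83.911*I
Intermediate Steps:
x(V) = -9 + 2*V (x(V) = (-9 + V) + V = -9 + 2*V)
b = -7116 (b = -17212 + 10096 = -7116)
sqrt(b + x(-56 + 98)) = sqrt(-7116 + (-9 + 2*(-56 + 98))) = sqrt(-7116 + (-9 + 2*42)) = sqrt(-7116 + (-9 + 84)) = sqrt(-7116 + 75) = sqrt(-7041) = I*sqrt(7041)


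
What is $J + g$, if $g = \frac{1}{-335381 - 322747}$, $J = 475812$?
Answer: $\frac{313145199935}{658128} \approx 4.7581 \cdot 10^{5}$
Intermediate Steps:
$g = - \frac{1}{658128}$ ($g = \frac{1}{-658128} = - \frac{1}{658128} \approx -1.5195 \cdot 10^{-6}$)
$J + g = 475812 - \frac{1}{658128} = \frac{313145199935}{658128}$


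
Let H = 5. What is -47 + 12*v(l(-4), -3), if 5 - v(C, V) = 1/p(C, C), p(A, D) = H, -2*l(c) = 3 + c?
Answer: 53/5 ≈ 10.600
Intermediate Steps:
l(c) = -3/2 - c/2 (l(c) = -(3 + c)/2 = -3/2 - c/2)
p(A, D) = 5
v(C, V) = 24/5 (v(C, V) = 5 - 1/5 = 5 - 1*⅕ = 5 - ⅕ = 24/5)
-47 + 12*v(l(-4), -3) = -47 + 12*(24/5) = -47 + 288/5 = 53/5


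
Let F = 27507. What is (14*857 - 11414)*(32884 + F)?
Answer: 35268344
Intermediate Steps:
(14*857 - 11414)*(32884 + F) = (14*857 - 11414)*(32884 + 27507) = (11998 - 11414)*60391 = 584*60391 = 35268344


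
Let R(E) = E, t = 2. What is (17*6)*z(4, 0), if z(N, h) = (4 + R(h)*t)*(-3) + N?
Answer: -816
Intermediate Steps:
z(N, h) = -12 + N - 6*h (z(N, h) = (4 + h*2)*(-3) + N = (4 + 2*h)*(-3) + N = (-12 - 6*h) + N = -12 + N - 6*h)
(17*6)*z(4, 0) = (17*6)*(-12 + 4 - 6*0) = 102*(-12 + 4 + 0) = 102*(-8) = -816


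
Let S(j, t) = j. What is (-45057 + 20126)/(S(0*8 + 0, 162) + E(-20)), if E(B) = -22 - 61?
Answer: 24931/83 ≈ 300.37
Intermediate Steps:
E(B) = -83
(-45057 + 20126)/(S(0*8 + 0, 162) + E(-20)) = (-45057 + 20126)/((0*8 + 0) - 83) = -24931/((0 + 0) - 83) = -24931/(0 - 83) = -24931/(-83) = -24931*(-1/83) = 24931/83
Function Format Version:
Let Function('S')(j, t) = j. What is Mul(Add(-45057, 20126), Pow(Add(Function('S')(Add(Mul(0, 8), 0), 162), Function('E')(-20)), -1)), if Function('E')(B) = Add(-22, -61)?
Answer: Rational(24931, 83) ≈ 300.37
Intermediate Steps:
Function('E')(B) = -83
Mul(Add(-45057, 20126), Pow(Add(Function('S')(Add(Mul(0, 8), 0), 162), Function('E')(-20)), -1)) = Mul(Add(-45057, 20126), Pow(Add(Add(Mul(0, 8), 0), -83), -1)) = Mul(-24931, Pow(Add(Add(0, 0), -83), -1)) = Mul(-24931, Pow(Add(0, -83), -1)) = Mul(-24931, Pow(-83, -1)) = Mul(-24931, Rational(-1, 83)) = Rational(24931, 83)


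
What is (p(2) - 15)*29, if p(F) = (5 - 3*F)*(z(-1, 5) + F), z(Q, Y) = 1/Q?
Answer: -464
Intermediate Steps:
z(Q, Y) = 1/Q
p(F) = (-1 + F)*(5 - 3*F) (p(F) = (5 - 3*F)*(1/(-1) + F) = (5 - 3*F)*(-1 + F) = (-1 + F)*(5 - 3*F))
(p(2) - 15)*29 = ((-5 - 3*2² + 8*2) - 15)*29 = ((-5 - 3*4 + 16) - 15)*29 = ((-5 - 12 + 16) - 15)*29 = (-1 - 15)*29 = -16*29 = -464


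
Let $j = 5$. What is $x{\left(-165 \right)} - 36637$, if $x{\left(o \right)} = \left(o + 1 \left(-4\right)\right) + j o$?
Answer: $-37631$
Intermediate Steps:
$x{\left(o \right)} = -4 + 6 o$ ($x{\left(o \right)} = \left(o + 1 \left(-4\right)\right) + 5 o = \left(o - 4\right) + 5 o = \left(-4 + o\right) + 5 o = -4 + 6 o$)
$x{\left(-165 \right)} - 36637 = \left(-4 + 6 \left(-165\right)\right) - 36637 = \left(-4 - 990\right) - 36637 = -994 - 36637 = -37631$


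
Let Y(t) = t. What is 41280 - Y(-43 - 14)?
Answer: 41337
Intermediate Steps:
41280 - Y(-43 - 14) = 41280 - (-43 - 14) = 41280 - 1*(-57) = 41280 + 57 = 41337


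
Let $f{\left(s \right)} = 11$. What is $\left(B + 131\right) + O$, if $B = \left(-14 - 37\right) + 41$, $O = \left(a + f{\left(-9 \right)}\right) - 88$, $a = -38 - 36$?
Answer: $-30$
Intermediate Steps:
$a = -74$
$O = -151$ ($O = \left(-74 + 11\right) - 88 = -63 - 88 = -151$)
$B = -10$ ($B = -51 + 41 = -10$)
$\left(B + 131\right) + O = \left(-10 + 131\right) - 151 = 121 - 151 = -30$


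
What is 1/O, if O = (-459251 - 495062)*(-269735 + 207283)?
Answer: 1/59598755476 ≈ 1.6779e-11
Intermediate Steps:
O = 59598755476 (O = -954313*(-62452) = 59598755476)
1/O = 1/59598755476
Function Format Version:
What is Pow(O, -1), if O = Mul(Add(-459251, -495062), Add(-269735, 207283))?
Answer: Rational(1, 59598755476) ≈ 1.6779e-11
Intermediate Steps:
O = 59598755476 (O = Mul(-954313, -62452) = 59598755476)
Pow(O, -1) = Pow(59598755476, -1) = Rational(1, 59598755476)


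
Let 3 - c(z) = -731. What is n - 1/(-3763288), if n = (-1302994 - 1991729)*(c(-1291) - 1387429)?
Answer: 17193619558617274681/3763288 ≈ 4.5688e+12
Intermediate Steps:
c(z) = 734 (c(z) = 3 - 1*(-731) = 3 + 731 = 734)
n = 4568775910485 (n = (-1302994 - 1991729)*(734 - 1387429) = -3294723*(-1386695) = 4568775910485)
n - 1/(-3763288) = 4568775910485 - 1/(-3763288) = 4568775910485 - 1*(-1/3763288) = 4568775910485 + 1/3763288 = 17193619558617274681/3763288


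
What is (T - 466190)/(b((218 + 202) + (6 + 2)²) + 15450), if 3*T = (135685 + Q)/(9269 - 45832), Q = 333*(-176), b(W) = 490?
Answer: -51135991987/1748442660 ≈ -29.247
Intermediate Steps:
Q = -58608
T = -77077/109689 (T = ((135685 - 58608)/(9269 - 45832))/3 = (77077/(-36563))/3 = (77077*(-1/36563))/3 = (⅓)*(-77077/36563) = -77077/109689 ≈ -0.70269)
(T - 466190)/(b((218 + 202) + (6 + 2)²) + 15450) = (-77077/109689 - 466190)/(490 + 15450) = -51135991987/109689/15940 = -51135991987/109689*1/15940 = -51135991987/1748442660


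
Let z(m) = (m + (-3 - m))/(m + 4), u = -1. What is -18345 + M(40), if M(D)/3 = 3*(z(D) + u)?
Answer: -807603/44 ≈ -18355.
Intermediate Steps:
z(m) = -3/(4 + m)
M(D) = -9 - 27/(4 + D) (M(D) = 3*(3*(-3/(4 + D) - 1)) = 3*(3*(-1 - 3/(4 + D))) = 3*(-3 - 9/(4 + D)) = -9 - 27/(4 + D))
-18345 + M(40) = -18345 + 9*(-7 - 1*40)/(4 + 40) = -18345 + 9*(-7 - 40)/44 = -18345 + 9*(1/44)*(-47) = -18345 - 423/44 = -807603/44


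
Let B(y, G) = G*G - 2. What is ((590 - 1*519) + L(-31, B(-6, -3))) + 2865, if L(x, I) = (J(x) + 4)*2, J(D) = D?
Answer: 2882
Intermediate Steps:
B(y, G) = -2 + G**2 (B(y, G) = G**2 - 2 = -2 + G**2)
L(x, I) = 8 + 2*x (L(x, I) = (x + 4)*2 = (4 + x)*2 = 8 + 2*x)
((590 - 1*519) + L(-31, B(-6, -3))) + 2865 = ((590 - 1*519) + (8 + 2*(-31))) + 2865 = ((590 - 519) + (8 - 62)) + 2865 = (71 - 54) + 2865 = 17 + 2865 = 2882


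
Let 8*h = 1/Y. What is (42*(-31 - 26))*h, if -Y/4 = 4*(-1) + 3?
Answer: -1197/16 ≈ -74.813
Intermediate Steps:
Y = 4 (Y = -4*(4*(-1) + 3) = -4*(-4 + 3) = -4*(-1) = 4)
h = 1/32 (h = (1/8)/4 = (1/8)*(1/4) = 1/32 ≈ 0.031250)
(42*(-31 - 26))*h = (42*(-31 - 26))*(1/32) = (42*(-57))*(1/32) = -2394*1/32 = -1197/16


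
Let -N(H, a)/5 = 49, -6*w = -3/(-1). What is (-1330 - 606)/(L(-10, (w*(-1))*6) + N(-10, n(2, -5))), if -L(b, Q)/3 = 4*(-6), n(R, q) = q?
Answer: 1936/173 ≈ 11.191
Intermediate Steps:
w = -½ (w = -(-1)/(2*(-1)) = -(-1)*(-1)/2 = -⅙*3 = -½ ≈ -0.50000)
N(H, a) = -245 (N(H, a) = -5*49 = -245)
L(b, Q) = 72 (L(b, Q) = -12*(-6) = -3*(-24) = 72)
(-1330 - 606)/(L(-10, (w*(-1))*6) + N(-10, n(2, -5))) = (-1330 - 606)/(72 - 245) = -1936/(-173) = -1936*(-1/173) = 1936/173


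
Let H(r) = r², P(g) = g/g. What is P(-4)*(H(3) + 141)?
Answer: 150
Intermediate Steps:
P(g) = 1
P(-4)*(H(3) + 141) = 1*(3² + 141) = 1*(9 + 141) = 1*150 = 150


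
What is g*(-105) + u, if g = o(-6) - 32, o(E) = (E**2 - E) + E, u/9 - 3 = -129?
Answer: -1554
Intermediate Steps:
u = -1134 (u = 27 + 9*(-129) = 27 - 1161 = -1134)
o(E) = E**2
g = 4 (g = (-6)**2 - 32 = 36 - 32 = 4)
g*(-105) + u = 4*(-105) - 1134 = -420 - 1134 = -1554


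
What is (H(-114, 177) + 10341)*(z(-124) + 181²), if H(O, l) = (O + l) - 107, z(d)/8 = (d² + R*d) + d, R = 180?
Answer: -244893551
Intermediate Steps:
z(d) = 8*d² + 1448*d (z(d) = 8*((d² + 180*d) + d) = 8*(d² + 181*d) = 8*d² + 1448*d)
H(O, l) = -107 + O + l
(H(-114, 177) + 10341)*(z(-124) + 181²) = ((-107 - 114 + 177) + 10341)*(8*(-124)*(181 - 124) + 181²) = (-44 + 10341)*(8*(-124)*57 + 32761) = 10297*(-56544 + 32761) = 10297*(-23783) = -244893551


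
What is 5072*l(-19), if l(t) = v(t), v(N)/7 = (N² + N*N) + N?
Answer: 24959312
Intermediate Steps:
v(N) = 7*N + 14*N² (v(N) = 7*((N² + N*N) + N) = 7*((N² + N²) + N) = 7*(2*N² + N) = 7*(N + 2*N²) = 7*N + 14*N²)
l(t) = 7*t*(1 + 2*t)
5072*l(-19) = 5072*(7*(-19)*(1 + 2*(-19))) = 5072*(7*(-19)*(1 - 38)) = 5072*(7*(-19)*(-37)) = 5072*4921 = 24959312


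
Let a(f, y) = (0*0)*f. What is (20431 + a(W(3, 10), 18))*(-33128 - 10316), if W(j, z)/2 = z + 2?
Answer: -887604364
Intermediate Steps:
W(j, z) = 4 + 2*z (W(j, z) = 2*(z + 2) = 2*(2 + z) = 4 + 2*z)
a(f, y) = 0 (a(f, y) = 0*f = 0)
(20431 + a(W(3, 10), 18))*(-33128 - 10316) = (20431 + 0)*(-33128 - 10316) = 20431*(-43444) = -887604364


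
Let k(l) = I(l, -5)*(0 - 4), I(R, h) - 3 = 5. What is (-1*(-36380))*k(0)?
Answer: -1164160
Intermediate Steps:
I(R, h) = 8 (I(R, h) = 3 + 5 = 8)
k(l) = -32 (k(l) = 8*(0 - 4) = 8*(-4) = -32)
(-1*(-36380))*k(0) = -1*(-36380)*(-32) = 36380*(-32) = -1164160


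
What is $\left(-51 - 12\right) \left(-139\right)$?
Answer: $8757$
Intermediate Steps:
$\left(-51 - 12\right) \left(-139\right) = \left(-63\right) \left(-139\right) = 8757$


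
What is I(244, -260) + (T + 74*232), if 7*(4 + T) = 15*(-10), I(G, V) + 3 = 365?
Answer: 122532/7 ≈ 17505.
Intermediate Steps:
I(G, V) = 362 (I(G, V) = -3 + 365 = 362)
T = -178/7 (T = -4 + (15*(-10))/7 = -4 + (⅐)*(-150) = -4 - 150/7 = -178/7 ≈ -25.429)
I(244, -260) + (T + 74*232) = 362 + (-178/7 + 74*232) = 362 + (-178/7 + 17168) = 362 + 119998/7 = 122532/7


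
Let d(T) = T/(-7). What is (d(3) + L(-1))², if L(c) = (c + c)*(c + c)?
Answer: 625/49 ≈ 12.755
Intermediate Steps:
L(c) = 4*c² (L(c) = (2*c)*(2*c) = 4*c²)
d(T) = -T/7 (d(T) = T*(-⅐) = -T/7)
(d(3) + L(-1))² = (-⅐*3 + 4*(-1)²)² = (-3/7 + 4*1)² = (-3/7 + 4)² = (25/7)² = 625/49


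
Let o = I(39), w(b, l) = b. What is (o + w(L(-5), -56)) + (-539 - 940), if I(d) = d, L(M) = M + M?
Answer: -1450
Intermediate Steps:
L(M) = 2*M
o = 39
(o + w(L(-5), -56)) + (-539 - 940) = (39 + 2*(-5)) + (-539 - 940) = (39 - 10) - 1479 = 29 - 1479 = -1450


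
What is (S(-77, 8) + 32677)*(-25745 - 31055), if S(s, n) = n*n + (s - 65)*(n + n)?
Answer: -1730639200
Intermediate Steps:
S(s, n) = n**2 + 2*n*(-65 + s) (S(s, n) = n**2 + (-65 + s)*(2*n) = n**2 + 2*n*(-65 + s))
(S(-77, 8) + 32677)*(-25745 - 31055) = (8*(-130 + 8 + 2*(-77)) + 32677)*(-25745 - 31055) = (8*(-130 + 8 - 154) + 32677)*(-56800) = (8*(-276) + 32677)*(-56800) = (-2208 + 32677)*(-56800) = 30469*(-56800) = -1730639200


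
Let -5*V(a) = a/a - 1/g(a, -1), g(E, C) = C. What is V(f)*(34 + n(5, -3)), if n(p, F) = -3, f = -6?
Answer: -62/5 ≈ -12.400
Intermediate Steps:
V(a) = -⅖ (V(a) = -(a/a - 1/(-1))/5 = -(1 - 1*(-1))/5 = -(1 + 1)/5 = -⅕*2 = -⅖)
V(f)*(34 + n(5, -3)) = -2*(34 - 3)/5 = -⅖*31 = -62/5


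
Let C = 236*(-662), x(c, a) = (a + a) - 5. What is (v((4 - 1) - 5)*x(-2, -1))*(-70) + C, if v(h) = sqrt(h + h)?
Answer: -156232 + 980*I ≈ -1.5623e+5 + 980.0*I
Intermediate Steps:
v(h) = sqrt(2)*sqrt(h) (v(h) = sqrt(2*h) = sqrt(2)*sqrt(h))
x(c, a) = -5 + 2*a (x(c, a) = 2*a - 5 = -5 + 2*a)
C = -156232
(v((4 - 1) - 5)*x(-2, -1))*(-70) + C = ((sqrt(2)*sqrt((4 - 1) - 5))*(-5 + 2*(-1)))*(-70) - 156232 = ((sqrt(2)*sqrt(3 - 5))*(-5 - 2))*(-70) - 156232 = ((sqrt(2)*sqrt(-2))*(-7))*(-70) - 156232 = ((sqrt(2)*(I*sqrt(2)))*(-7))*(-70) - 156232 = ((2*I)*(-7))*(-70) - 156232 = -14*I*(-70) - 156232 = 980*I - 156232 = -156232 + 980*I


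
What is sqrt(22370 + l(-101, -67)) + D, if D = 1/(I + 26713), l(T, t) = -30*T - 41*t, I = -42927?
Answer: -1/16214 + sqrt(28147) ≈ 167.77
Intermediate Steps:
l(T, t) = -41*t - 30*T
D = -1/16214 (D = 1/(-42927 + 26713) = 1/(-16214) = -1/16214 ≈ -6.1675e-5)
sqrt(22370 + l(-101, -67)) + D = sqrt(22370 + (-41*(-67) - 30*(-101))) - 1/16214 = sqrt(22370 + (2747 + 3030)) - 1/16214 = sqrt(22370 + 5777) - 1/16214 = sqrt(28147) - 1/16214 = -1/16214 + sqrt(28147)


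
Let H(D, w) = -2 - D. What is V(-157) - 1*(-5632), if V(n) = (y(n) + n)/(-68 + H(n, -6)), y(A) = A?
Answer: 489670/87 ≈ 5628.4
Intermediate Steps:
V(n) = 2*n/(-70 - n) (V(n) = (n + n)/(-68 + (-2 - n)) = (2*n)/(-70 - n) = 2*n/(-70 - n))
V(-157) - 1*(-5632) = -2*(-157)/(70 - 157) - 1*(-5632) = -2*(-157)/(-87) + 5632 = -2*(-157)*(-1/87) + 5632 = -314/87 + 5632 = 489670/87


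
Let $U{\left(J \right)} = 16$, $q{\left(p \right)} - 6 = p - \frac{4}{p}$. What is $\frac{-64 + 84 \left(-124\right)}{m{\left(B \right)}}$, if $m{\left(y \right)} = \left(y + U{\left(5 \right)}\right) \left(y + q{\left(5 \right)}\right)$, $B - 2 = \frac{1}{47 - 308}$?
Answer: $- \frac{892385100}{18689363} \approx -47.748$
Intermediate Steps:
$q{\left(p \right)} = 6 + p - \frac{4}{p}$ ($q{\left(p \right)} = 6 + \left(p - \frac{4}{p}\right) = 6 + p - \frac{4}{p}$)
$B = \frac{521}{261}$ ($B = 2 + \frac{1}{47 - 308} = 2 + \frac{1}{-261} = 2 - \frac{1}{261} = \frac{521}{261} \approx 1.9962$)
$m{\left(y \right)} = \left(16 + y\right) \left(\frac{51}{5} + y\right)$ ($m{\left(y \right)} = \left(y + 16\right) \left(y + \left(6 + 5 - \frac{4}{5}\right)\right) = \left(16 + y\right) \left(y + \left(6 + 5 - \frac{4}{5}\right)\right) = \left(16 + y\right) \left(y + \frac{51}{5}\right) = \left(16 + y\right) \left(\frac{51}{5} + y\right)$)
$\frac{-64 + 84 \left(-124\right)}{m{\left(B \right)}} = \frac{-64 + 84 \left(-124\right)}{\frac{816}{5} + \left(\frac{521}{261}\right)^{2} + \frac{131}{5} \cdot \frac{521}{261}} = \frac{-64 - 10416}{\frac{816}{5} + \frac{271441}{68121} + \frac{68251}{1305}} = - \frac{10480}{\frac{74757452}{340605}} = \left(-10480\right) \frac{340605}{74757452} = - \frac{892385100}{18689363}$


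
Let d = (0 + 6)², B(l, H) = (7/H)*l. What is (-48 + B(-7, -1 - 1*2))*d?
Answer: -1140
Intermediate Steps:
B(l, H) = 7*l/H
d = 36 (d = 6² = 36)
(-48 + B(-7, -1 - 1*2))*d = (-48 + 7*(-7)/(-1 - 1*2))*36 = (-48 + 7*(-7)/(-1 - 2))*36 = (-48 + 7*(-7)/(-3))*36 = (-48 + 7*(-7)*(-⅓))*36 = (-48 + 49/3)*36 = -95/3*36 = -1140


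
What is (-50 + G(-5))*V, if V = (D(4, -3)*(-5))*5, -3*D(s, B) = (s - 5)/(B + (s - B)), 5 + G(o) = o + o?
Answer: 1625/12 ≈ 135.42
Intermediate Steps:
G(o) = -5 + 2*o (G(o) = -5 + (o + o) = -5 + 2*o)
D(s, B) = -(-5 + s)/(3*s) (D(s, B) = -(s - 5)/(3*(B + (s - B))) = -(-5 + s)/(3*s))
V = -25/12 (V = (((⅓)*(5 - 1*4)/4)*(-5))*5 = (((⅓)*(¼)*(5 - 4))*(-5))*5 = (((⅓)*(¼)*1)*(-5))*5 = ((1/12)*(-5))*5 = -5/12*5 = -25/12 ≈ -2.0833)
(-50 + G(-5))*V = (-50 + (-5 + 2*(-5)))*(-25/12) = (-50 + (-5 - 10))*(-25/12) = (-50 - 15)*(-25/12) = -65*(-25/12) = 1625/12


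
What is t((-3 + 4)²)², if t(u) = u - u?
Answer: 0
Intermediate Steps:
t(u) = 0
t((-3 + 4)²)² = 0² = 0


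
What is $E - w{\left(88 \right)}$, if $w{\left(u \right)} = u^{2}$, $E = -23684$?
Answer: $-31428$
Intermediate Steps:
$E - w{\left(88 \right)} = -23684 - 88^{2} = -23684 - 7744 = -31428$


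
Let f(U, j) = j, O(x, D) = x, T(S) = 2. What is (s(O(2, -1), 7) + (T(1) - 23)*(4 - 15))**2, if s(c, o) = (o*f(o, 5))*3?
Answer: 112896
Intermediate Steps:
s(c, o) = 15*o (s(c, o) = (o*5)*3 = (5*o)*3 = 15*o)
(s(O(2, -1), 7) + (T(1) - 23)*(4 - 15))**2 = (15*7 + (2 - 23)*(4 - 15))**2 = (105 - 21*(-11))**2 = (105 + 231)**2 = 336**2 = 112896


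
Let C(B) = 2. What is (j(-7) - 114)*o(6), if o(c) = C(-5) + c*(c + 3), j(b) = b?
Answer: -6776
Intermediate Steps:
o(c) = 2 + c*(3 + c) (o(c) = 2 + c*(c + 3) = 2 + c*(3 + c))
(j(-7) - 114)*o(6) = (-7 - 114)*(2 + 6² + 3*6) = -121*(2 + 36 + 18) = -121*56 = -6776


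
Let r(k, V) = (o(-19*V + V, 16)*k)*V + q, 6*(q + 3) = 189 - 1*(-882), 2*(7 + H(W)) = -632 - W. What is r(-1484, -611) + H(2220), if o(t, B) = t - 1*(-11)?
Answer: 19964246517/2 ≈ 9.9821e+9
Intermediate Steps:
o(t, B) = 11 + t (o(t, B) = t + 11 = 11 + t)
H(W) = -323 - W/2 (H(W) = -7 + (-632 - W)/2 = -7 + (-316 - W/2) = -323 - W/2)
q = 351/2 (q = -3 + (189 - 1*(-882))/6 = -3 + (189 + 882)/6 = -3 + (⅙)*1071 = -3 + 357/2 = 351/2 ≈ 175.50)
r(k, V) = 351/2 + V*k*(11 - 18*V) (r(k, V) = ((11 + (-19*V + V))*k)*V + 351/2 = ((11 - 18*V)*k)*V + 351/2 = (k*(11 - 18*V))*V + 351/2 = V*k*(11 - 18*V) + 351/2 = 351/2 + V*k*(11 - 18*V))
r(-1484, -611) + H(2220) = (351/2 - 1*(-611)*(-1484)*(-11 + 18*(-611))) + (-323 - ½*2220) = (351/2 - 1*(-611)*(-1484)*(-11 - 10998)) + (-323 - 1110) = (351/2 - 1*(-611)*(-1484)*(-11009)) - 1433 = (351/2 + 9982124516) - 1433 = 19964249383/2 - 1433 = 19964246517/2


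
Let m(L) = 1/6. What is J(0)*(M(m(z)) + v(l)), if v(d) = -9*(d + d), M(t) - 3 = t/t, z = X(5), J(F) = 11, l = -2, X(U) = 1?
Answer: 440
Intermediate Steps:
z = 1
m(L) = ⅙ (m(L) = 1*(⅙) = ⅙)
M(t) = 4 (M(t) = 3 + t/t = 3 + 1 = 4)
v(d) = -18*d
J(0)*(M(m(z)) + v(l)) = 11*(4 - 18*(-2)) = 11*(4 + 36) = 11*40 = 440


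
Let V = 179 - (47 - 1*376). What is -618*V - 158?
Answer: -314102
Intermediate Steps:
V = 508 (V = 179 - (47 - 376) = 179 - 1*(-329) = 179 + 329 = 508)
-618*V - 158 = -618*508 - 158 = -313944 - 158 = -314102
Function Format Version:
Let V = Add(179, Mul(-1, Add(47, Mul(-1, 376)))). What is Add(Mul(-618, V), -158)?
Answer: -314102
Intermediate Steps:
V = 508 (V = Add(179, Mul(-1, Add(47, -376))) = Add(179, Mul(-1, -329)) = Add(179, 329) = 508)
Add(Mul(-618, V), -158) = Add(Mul(-618, 508), -158) = Add(-313944, -158) = -314102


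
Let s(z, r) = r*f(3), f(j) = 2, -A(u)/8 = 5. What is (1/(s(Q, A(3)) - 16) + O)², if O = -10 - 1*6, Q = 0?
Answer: 2362369/9216 ≈ 256.33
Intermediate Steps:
A(u) = -40 (A(u) = -8*5 = -40)
O = -16 (O = -10 - 6 = -16)
s(z, r) = 2*r (s(z, r) = r*2 = 2*r)
(1/(s(Q, A(3)) - 16) + O)² = (1/(2*(-40) - 16) - 16)² = (1/(-80 - 16) - 16)² = (1/(-96) - 16)² = (-1/96 - 16)² = (-1537/96)² = 2362369/9216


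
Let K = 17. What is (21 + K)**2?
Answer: 1444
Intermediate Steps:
(21 + K)**2 = (21 + 17)**2 = 38**2 = 1444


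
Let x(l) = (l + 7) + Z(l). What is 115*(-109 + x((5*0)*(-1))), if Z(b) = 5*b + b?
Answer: -11730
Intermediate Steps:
Z(b) = 6*b
x(l) = 7 + 7*l (x(l) = (l + 7) + 6*l = (7 + l) + 6*l = 7 + 7*l)
115*(-109 + x((5*0)*(-1))) = 115*(-109 + (7 + 7*((5*0)*(-1)))) = 115*(-109 + (7 + 7*(0*(-1)))) = 115*(-109 + (7 + 7*0)) = 115*(-109 + (7 + 0)) = 115*(-109 + 7) = 115*(-102) = -11730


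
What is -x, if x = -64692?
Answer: 64692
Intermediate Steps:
-x = -1*(-64692) = 64692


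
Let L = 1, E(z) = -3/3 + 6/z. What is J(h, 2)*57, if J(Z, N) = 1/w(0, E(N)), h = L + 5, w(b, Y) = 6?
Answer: 19/2 ≈ 9.5000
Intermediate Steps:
E(z) = -1 + 6/z (E(z) = -3*⅓ + 6/z = -1 + 6/z)
h = 6 (h = 1 + 5 = 6)
J(Z, N) = ⅙ (J(Z, N) = 1/6 = ⅙)
J(h, 2)*57 = (⅙)*57 = 19/2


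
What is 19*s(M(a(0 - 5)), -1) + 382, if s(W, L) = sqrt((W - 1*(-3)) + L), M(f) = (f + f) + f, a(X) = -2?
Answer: 382 + 38*I ≈ 382.0 + 38.0*I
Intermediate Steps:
M(f) = 3*f (M(f) = 2*f + f = 3*f)
s(W, L) = sqrt(3 + L + W) (s(W, L) = sqrt((W + 3) + L) = sqrt((3 + W) + L) = sqrt(3 + L + W))
19*s(M(a(0 - 5)), -1) + 382 = 19*sqrt(3 - 1 + 3*(-2)) + 382 = 19*sqrt(3 - 1 - 6) + 382 = 19*sqrt(-4) + 382 = 19*(2*I) + 382 = 38*I + 382 = 382 + 38*I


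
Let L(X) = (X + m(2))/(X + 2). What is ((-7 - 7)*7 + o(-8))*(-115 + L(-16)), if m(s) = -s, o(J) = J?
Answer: 84376/7 ≈ 12054.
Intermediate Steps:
L(X) = (-2 + X)/(2 + X) (L(X) = (X - 1*2)/(X + 2) = (X - 2)/(2 + X) = (-2 + X)/(2 + X))
((-7 - 7)*7 + o(-8))*(-115 + L(-16)) = ((-7 - 7)*7 - 8)*(-115 + (-2 - 16)/(2 - 16)) = (-14*7 - 8)*(-115 - 18/(-14)) = (-98 - 8)*(-115 - 1/14*(-18)) = -106*(-115 + 9/7) = -106*(-796/7) = 84376/7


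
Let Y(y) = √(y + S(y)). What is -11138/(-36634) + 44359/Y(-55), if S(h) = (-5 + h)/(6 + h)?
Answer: 5569/18317 - 310513*I*√2635/2635 ≈ 0.30403 - 6049.1*I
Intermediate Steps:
S(h) = (-5 + h)/(6 + h)
Y(y) = √(y + (-5 + y)/(6 + y))
-11138/(-36634) + 44359/Y(-55) = -11138/(-36634) + 44359/(√((-5 - 55 - 55*(6 - 55))/(6 - 55))) = -11138*(-1/36634) + 44359/(√((-5 - 55 - 55*(-49))/(-49))) = 5569/18317 + 44359/(√(-(-5 - 55 + 2695)/49)) = 5569/18317 + 44359/(√(-1/49*2635)) = 5569/18317 + 44359/(√(-2635/49)) = 5569/18317 + 44359/((I*√2635/7)) = 5569/18317 + 44359*(-7*I*√2635/2635) = 5569/18317 - 310513*I*√2635/2635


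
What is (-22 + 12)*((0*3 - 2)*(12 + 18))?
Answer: 600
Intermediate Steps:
(-22 + 12)*((0*3 - 2)*(12 + 18)) = -10*(0 - 2)*30 = -(-20)*30 = -10*(-60) = 600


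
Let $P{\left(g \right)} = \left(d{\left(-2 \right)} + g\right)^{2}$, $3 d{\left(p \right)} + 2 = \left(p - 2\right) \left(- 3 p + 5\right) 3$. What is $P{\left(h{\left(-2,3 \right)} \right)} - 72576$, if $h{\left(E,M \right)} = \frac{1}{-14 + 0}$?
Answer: $- \frac{124493423}{1764} \approx -70575.0$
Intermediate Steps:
$h{\left(E,M \right)} = - \frac{1}{14}$ ($h{\left(E,M \right)} = \frac{1}{-14} = - \frac{1}{14}$)
$d{\left(p \right)} = - \frac{2}{3} + \left(-2 + p\right) \left(5 - 3 p\right)$ ($d{\left(p \right)} = - \frac{2}{3} + \frac{\left(p - 2\right) \left(- 3 p + 5\right) 3}{3} = - \frac{2}{3} + \frac{\left(p - 2\right) \left(5 - 3 p\right) 3}{3} = - \frac{2}{3} + \frac{\left(-2 + p\right) \left(5 - 3 p\right) 3}{3} = - \frac{2}{3} + \frac{3 \left(-2 + p\right) \left(5 - 3 p\right)}{3} = - \frac{2}{3} + \left(-2 + p\right) \left(5 - 3 p\right)$)
$P{\left(g \right)} = \left(- \frac{134}{3} + g\right)^{2}$ ($P{\left(g \right)} = \left(\left(- \frac{32}{3} - 3 \left(-2\right)^{2} + 11 \left(-2\right)\right) + g\right)^{2} = \left(\left(- \frac{32}{3} - 12 - 22\right) + g\right)^{2} = \left(- \frac{134}{3} + g\right)^{2}$)
$P{\left(h{\left(-2,3 \right)} \right)} - 72576 = \frac{\left(-134 + 3 \left(- \frac{1}{14}\right)\right)^{2}}{9} - 72576 = \frac{\left(-134 - \frac{3}{14}\right)^{2}}{9} - 72576 = \frac{\left(- \frac{1879}{14}\right)^{2}}{9} - 72576 = \frac{1}{9} \cdot \frac{3530641}{196} - 72576 = \frac{3530641}{1764} - 72576 = - \frac{124493423}{1764}$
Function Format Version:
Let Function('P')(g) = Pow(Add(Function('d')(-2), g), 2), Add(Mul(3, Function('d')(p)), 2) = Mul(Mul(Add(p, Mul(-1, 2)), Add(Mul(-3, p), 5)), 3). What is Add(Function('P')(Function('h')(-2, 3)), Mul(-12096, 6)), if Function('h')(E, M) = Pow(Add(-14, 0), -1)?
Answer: Rational(-124493423, 1764) ≈ -70575.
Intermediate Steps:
Function('h')(E, M) = Rational(-1, 14) (Function('h')(E, M) = Pow(-14, -1) = Rational(-1, 14))
Function('d')(p) = Add(Rational(-2, 3), Mul(Add(-2, p), Add(5, Mul(-3, p)))) (Function('d')(p) = Add(Rational(-2, 3), Mul(Rational(1, 3), Mul(Mul(Add(p, Mul(-1, 2)), Add(Mul(-3, p), 5)), 3))) = Add(Rational(-2, 3), Mul(Rational(1, 3), Mul(Mul(Add(p, -2), Add(5, Mul(-3, p))), 3))) = Add(Rational(-2, 3), Mul(Rational(1, 3), Mul(Mul(Add(-2, p), Add(5, Mul(-3, p))), 3))) = Add(Rational(-2, 3), Mul(Rational(1, 3), Mul(3, Add(-2, p), Add(5, Mul(-3, p))))) = Add(Rational(-2, 3), Mul(Add(-2, p), Add(5, Mul(-3, p)))))
Function('P')(g) = Pow(Add(Rational(-134, 3), g), 2) (Function('P')(g) = Pow(Add(Add(Rational(-32, 3), Mul(-3, Pow(-2, 2)), Mul(11, -2)), g), 2) = Pow(Add(Add(Rational(-32, 3), Mul(-3, 4), -22), g), 2) = Pow(Add(Add(Rational(-32, 3), -12, -22), g), 2) = Pow(Add(Rational(-134, 3), g), 2))
Add(Function('P')(Function('h')(-2, 3)), Mul(-12096, 6)) = Add(Mul(Rational(1, 9), Pow(Add(-134, Mul(3, Rational(-1, 14))), 2)), Mul(-12096, 6)) = Add(Mul(Rational(1, 9), Pow(Add(-134, Rational(-3, 14)), 2)), -72576) = Add(Mul(Rational(1, 9), Pow(Rational(-1879, 14), 2)), -72576) = Add(Mul(Rational(1, 9), Rational(3530641, 196)), -72576) = Add(Rational(3530641, 1764), -72576) = Rational(-124493423, 1764)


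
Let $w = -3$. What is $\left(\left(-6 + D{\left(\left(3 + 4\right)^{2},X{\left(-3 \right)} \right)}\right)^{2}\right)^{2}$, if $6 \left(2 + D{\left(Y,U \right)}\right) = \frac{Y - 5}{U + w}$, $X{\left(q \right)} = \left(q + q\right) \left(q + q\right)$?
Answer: $\frac{24010000}{6561} \approx 3659.5$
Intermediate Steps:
$X{\left(q \right)} = 4 q^{2}$ ($X{\left(q \right)} = 2 q 2 q = 4 q^{2}$)
$D{\left(Y,U \right)} = -2 + \frac{-5 + Y}{6 \left(-3 + U\right)}$ ($D{\left(Y,U \right)} = -2 + \frac{\left(Y - 5\right) \frac{1}{U - 3}}{6} = -2 + \frac{\left(-5 + Y\right) \frac{1}{-3 + U}}{6} = -2 + \frac{\frac{1}{-3 + U} \left(-5 + Y\right)}{6} = -2 + \frac{-5 + Y}{6 \left(-3 + U\right)}$)
$\left(\left(-6 + D{\left(\left(3 + 4\right)^{2},X{\left(-3 \right)} \right)}\right)^{2}\right)^{2} = \left(\left(-6 + \frac{31 + \left(3 + 4\right)^{2} - 12 \cdot 4 \left(-3\right)^{2}}{6 \left(-3 + 4 \left(-3\right)^{2}\right)}\right)^{2}\right)^{2} = \left(\left(-6 + \frac{31 + 7^{2} - 12 \cdot 4 \cdot 9}{6 \left(-3 + 4 \cdot 9\right)}\right)^{2}\right)^{2} = \left(\left(-6 + \frac{31 + 49 - 432}{6 \left(-3 + 36\right)}\right)^{2}\right)^{2} = \left(\left(-6 + \frac{31 + 49 - 432}{6 \cdot 33}\right)^{2}\right)^{2} = \left(\left(-6 + \frac{1}{6} \cdot \frac{1}{33} \left(-352\right)\right)^{2}\right)^{2} = \left(\left(-6 - \frac{16}{9}\right)^{2}\right)^{2} = \left(\left(- \frac{70}{9}\right)^{2}\right)^{2} = \left(\frac{4900}{81}\right)^{2} = \frac{24010000}{6561}$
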